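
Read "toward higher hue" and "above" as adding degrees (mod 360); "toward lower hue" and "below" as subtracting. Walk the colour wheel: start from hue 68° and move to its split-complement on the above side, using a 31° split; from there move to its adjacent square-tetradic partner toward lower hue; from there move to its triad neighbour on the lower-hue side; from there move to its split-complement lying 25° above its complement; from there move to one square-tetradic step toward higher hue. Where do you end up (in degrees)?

+211° (split-comp 31° ↑): 68 + 211 = 279°
−90° (square ↓): 279 − 90 = 189°
−120° (triadic ↓): 189 − 120 = 69°
+205° (split-comp 25° ↑): 69 + 205 = 274°
+90° (square ↑): 274 + 90 = 364 → 364 − 360 = 4°

4°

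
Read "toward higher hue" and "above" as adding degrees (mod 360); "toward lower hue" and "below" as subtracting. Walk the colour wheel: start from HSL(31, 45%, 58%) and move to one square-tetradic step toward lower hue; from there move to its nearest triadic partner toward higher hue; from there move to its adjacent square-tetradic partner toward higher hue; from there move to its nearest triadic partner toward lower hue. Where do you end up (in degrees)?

31°

square ↓ −90°: 31 − 90 = -59 → -59 + 360 = 301°
triadic ↑ +120°: 301 + 120 = 421 → 421 − 360 = 61°
square ↑ +90°: 61 + 90 = 151°
triadic ↓ −120°: 151 − 120 = 31°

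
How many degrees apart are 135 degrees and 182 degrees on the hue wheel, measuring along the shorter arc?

|135 − 182| = 47.
47 ≤ 180, so the shorter arc is 47°.

47°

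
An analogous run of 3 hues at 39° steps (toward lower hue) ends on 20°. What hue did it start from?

2 steps of 39° (toward lower hue) give a net shift of −78°.
Start = end − shift: 20 + 78 = 98°

98°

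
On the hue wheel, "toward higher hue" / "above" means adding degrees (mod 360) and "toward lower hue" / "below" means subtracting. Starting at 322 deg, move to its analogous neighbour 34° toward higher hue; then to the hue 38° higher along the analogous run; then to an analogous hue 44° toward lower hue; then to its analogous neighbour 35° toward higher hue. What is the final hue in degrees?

322 + 34 = 356°   (analog 34° ↑)
356 + 38 = 394 → 394 − 360 = 34°   (analog 38° ↑)
34 − 44 = -10 → -10 + 360 = 350°   (analog 44° ↓)
350 + 35 = 385 → 385 − 360 = 25°   (analog 35° ↑)

25°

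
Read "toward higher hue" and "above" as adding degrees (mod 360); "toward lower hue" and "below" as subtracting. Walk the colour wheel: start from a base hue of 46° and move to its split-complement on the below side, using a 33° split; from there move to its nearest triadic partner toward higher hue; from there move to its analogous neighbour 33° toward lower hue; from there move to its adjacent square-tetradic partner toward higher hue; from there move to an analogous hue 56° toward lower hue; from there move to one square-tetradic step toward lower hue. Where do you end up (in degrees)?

224°

+147° (split-comp 33° ↓): 46 + 147 = 193°
+120° (triadic ↑): 193 + 120 = 313°
−33° (analog 33° ↓): 313 − 33 = 280°
+90° (square ↑): 280 + 90 = 370 → 370 − 360 = 10°
−56° (analog 56° ↓): 10 − 56 = -46 → -46 + 360 = 314°
−90° (square ↓): 314 − 90 = 224°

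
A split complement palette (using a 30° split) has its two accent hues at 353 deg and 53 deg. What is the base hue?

The accents sit 30° either side of the complement, so the complement is their short-arc midpoint on the wheel.
Short-arc midpoint of 353° and 53°: 23°.
Base is 180° from the complement: 23 − 180 = -157 → -157 + 360 = 203°

203°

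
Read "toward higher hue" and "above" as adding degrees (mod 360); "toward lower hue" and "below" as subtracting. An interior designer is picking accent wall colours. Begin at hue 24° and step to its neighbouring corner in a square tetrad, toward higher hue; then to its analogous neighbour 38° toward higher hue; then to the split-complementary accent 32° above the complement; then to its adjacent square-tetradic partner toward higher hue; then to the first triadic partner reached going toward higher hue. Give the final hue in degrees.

214°

24 + 90 = 114°   (square ↑)
114 + 38 = 152°   (analog 38° ↑)
152 + 212 = 364 → 364 − 360 = 4°   (split-comp 32° ↑)
4 + 90 = 94°   (square ↑)
94 + 120 = 214°   (triadic ↑)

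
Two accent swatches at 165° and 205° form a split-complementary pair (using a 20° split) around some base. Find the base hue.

5°

The accents sit 20° either side of the complement, so the complement is their short-arc midpoint on the wheel.
Short-arc midpoint of 165° and 205°: 185°.
Base is 180° from the complement: 185 − 180 = 5°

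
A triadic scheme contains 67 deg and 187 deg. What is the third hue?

307°

A triad spaces three hues 120° apart.
The full set is {67°, 187°, 307°}.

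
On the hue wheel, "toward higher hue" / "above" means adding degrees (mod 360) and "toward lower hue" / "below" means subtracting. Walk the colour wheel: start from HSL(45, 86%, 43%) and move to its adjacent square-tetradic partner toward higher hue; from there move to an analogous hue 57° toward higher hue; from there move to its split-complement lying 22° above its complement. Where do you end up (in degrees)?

34°

+90° (square ↑): 45 + 90 = 135°
+57° (analog 57° ↑): 135 + 57 = 192°
+202° (split-comp 22° ↑): 192 + 202 = 394 → 394 − 360 = 34°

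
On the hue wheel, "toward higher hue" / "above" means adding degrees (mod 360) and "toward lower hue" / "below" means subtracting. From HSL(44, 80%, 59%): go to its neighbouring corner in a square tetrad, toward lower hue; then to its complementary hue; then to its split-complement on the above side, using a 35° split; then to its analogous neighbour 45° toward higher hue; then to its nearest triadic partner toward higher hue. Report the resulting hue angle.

154°

−90° (square ↓): 44 − 90 = -46 → -46 + 360 = 314°
+180° (complement): 314 + 180 = 494 → 494 − 360 = 134°
+215° (split-comp 35° ↑): 134 + 215 = 349°
+45° (analog 45° ↑): 349 + 45 = 394 → 394 − 360 = 34°
+120° (triadic ↑): 34 + 120 = 154°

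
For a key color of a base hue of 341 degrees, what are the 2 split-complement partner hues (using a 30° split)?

Split-complementary hues sit 30° either side of the complement.
Complement of 341 degrees: 341 + 180 = 521 → 521 − 360 = 161°
161 − 30 = 131°
161 + 30 = 191°

131° and 191°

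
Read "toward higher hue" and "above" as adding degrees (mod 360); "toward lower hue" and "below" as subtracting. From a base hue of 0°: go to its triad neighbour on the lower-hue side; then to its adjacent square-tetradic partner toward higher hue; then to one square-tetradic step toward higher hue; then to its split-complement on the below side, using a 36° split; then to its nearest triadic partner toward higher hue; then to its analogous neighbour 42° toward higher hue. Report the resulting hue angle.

6°

−120° (triadic ↓): 0 − 120 = -120 → -120 + 360 = 240°
+90° (square ↑): 240 + 90 = 330°
+90° (square ↑): 330 + 90 = 420 → 420 − 360 = 60°
+144° (split-comp 36° ↓): 60 + 144 = 204°
+120° (triadic ↑): 204 + 120 = 324°
+42° (analog 42° ↑): 324 + 42 = 366 → 366 − 360 = 6°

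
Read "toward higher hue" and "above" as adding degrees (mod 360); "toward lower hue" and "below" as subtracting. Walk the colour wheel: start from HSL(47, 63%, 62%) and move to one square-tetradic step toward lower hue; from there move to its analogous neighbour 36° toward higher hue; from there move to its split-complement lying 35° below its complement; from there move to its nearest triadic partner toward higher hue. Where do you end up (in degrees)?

258°

47 − 90 = -43 → -43 + 360 = 317°   (square ↓)
317 + 36 = 353°   (analog 36° ↑)
353 + 145 = 498 → 498 − 360 = 138°   (split-comp 35° ↓)
138 + 120 = 258°   (triadic ↑)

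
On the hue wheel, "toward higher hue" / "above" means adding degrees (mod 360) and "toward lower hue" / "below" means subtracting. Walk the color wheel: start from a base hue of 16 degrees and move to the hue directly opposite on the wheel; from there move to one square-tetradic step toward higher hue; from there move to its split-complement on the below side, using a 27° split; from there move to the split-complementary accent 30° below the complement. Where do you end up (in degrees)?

229°

16 + 180 = 196°   (complement)
196 + 90 = 286°   (square ↑)
286 + 153 = 439 → 439 − 360 = 79°   (split-comp 27° ↓)
79 + 150 = 229°   (split-comp 30° ↓)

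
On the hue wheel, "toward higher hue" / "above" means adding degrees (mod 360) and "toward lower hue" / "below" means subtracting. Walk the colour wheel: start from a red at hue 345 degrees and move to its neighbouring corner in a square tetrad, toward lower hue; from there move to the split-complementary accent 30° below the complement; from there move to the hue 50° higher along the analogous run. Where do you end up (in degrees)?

95°

−90° (square ↓): 345 − 90 = 255°
+150° (split-comp 30° ↓): 255 + 150 = 405 → 405 − 360 = 45°
+50° (analog 50° ↑): 45 + 50 = 95°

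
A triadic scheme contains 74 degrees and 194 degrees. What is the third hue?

A triad spaces three hues 120° apart.
The full set is {74°, 194°, 314°}.

314°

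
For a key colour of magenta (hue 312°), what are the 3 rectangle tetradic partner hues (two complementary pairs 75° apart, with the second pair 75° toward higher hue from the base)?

A rectangular tetradic uses two complementary pairs 75° apart: offsets 0°, 75°, 180°, 255°.
312 + 75 = 387 → 387 − 360 = 27°
312 + 180 = 492 → 492 − 360 = 132°
312 + 255 = 567 → 567 − 360 = 207°

27°, 132° and 207°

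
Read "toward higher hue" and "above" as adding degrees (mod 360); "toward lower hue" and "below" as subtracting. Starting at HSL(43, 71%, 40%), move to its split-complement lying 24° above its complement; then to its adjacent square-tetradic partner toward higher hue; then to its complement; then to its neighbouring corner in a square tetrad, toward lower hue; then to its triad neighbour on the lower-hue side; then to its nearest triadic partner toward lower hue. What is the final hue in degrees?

split-comp 24° ↑ +204°: 43 + 204 = 247°
square ↑ +90°: 247 + 90 = 337°
complement +180°: 337 + 180 = 517 → 517 − 360 = 157°
square ↓ −90°: 157 − 90 = 67°
triadic ↓ −120°: 67 − 120 = -53 → -53 + 360 = 307°
triadic ↓ −120°: 307 − 120 = 187°

187°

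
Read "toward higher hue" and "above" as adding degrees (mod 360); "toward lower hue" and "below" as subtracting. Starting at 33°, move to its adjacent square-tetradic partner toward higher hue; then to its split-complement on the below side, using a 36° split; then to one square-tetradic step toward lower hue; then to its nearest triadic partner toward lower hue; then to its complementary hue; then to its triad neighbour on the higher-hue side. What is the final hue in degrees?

357°

33 + 90 = 123°   (square ↑)
123 + 144 = 267°   (split-comp 36° ↓)
267 − 90 = 177°   (square ↓)
177 − 120 = 57°   (triadic ↓)
57 + 180 = 237°   (complement)
237 + 120 = 357°   (triadic ↑)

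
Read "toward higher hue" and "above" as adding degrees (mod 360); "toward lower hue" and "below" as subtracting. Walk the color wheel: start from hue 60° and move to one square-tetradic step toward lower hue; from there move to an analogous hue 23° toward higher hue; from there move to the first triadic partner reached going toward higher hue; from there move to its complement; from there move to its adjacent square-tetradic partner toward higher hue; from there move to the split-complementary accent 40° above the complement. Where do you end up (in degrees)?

60 − 90 = -30 → -30 + 360 = 330°   (square ↓)
330 + 23 = 353°   (analog 23° ↑)
353 + 120 = 473 → 473 − 360 = 113°   (triadic ↑)
113 + 180 = 293°   (complement)
293 + 90 = 383 → 383 − 360 = 23°   (square ↑)
23 + 220 = 243°   (split-comp 40° ↑)

243°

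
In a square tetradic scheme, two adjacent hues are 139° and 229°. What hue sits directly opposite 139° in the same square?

319°

A square tetradic scheme places four hues 90° apart; opposite corners are 180° apart.
139 + 180 = 319°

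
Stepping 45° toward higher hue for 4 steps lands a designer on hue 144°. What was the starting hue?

4 steps of 45° (toward higher hue) give a net shift of +180°.
Start = end − shift: 144 − 180 = -36 → -36 + 360 = 324°

324°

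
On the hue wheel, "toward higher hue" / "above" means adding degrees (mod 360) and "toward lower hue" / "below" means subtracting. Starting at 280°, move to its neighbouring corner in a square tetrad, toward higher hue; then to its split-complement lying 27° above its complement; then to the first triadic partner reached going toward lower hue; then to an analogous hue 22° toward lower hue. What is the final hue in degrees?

square ↑ +90°: 280 + 90 = 370 → 370 − 360 = 10°
split-comp 27° ↑ +207°: 10 + 207 = 217°
triadic ↓ −120°: 217 − 120 = 97°
analog 22° ↓ −22°: 97 − 22 = 75°

75°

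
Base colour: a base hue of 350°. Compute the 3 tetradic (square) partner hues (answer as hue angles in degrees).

80°, 170° and 260°

A square tetradic scheme places four hues every 90°.
350 + 90 = 440 → 440 − 360 = 80°
350 + 180 = 530 → 530 − 360 = 170°
350 + 270 = 620 → 620 − 360 = 260°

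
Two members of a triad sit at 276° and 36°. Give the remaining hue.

A triad spaces three hues 120° apart.
The full set is {36°, 156°, 276°}.

156°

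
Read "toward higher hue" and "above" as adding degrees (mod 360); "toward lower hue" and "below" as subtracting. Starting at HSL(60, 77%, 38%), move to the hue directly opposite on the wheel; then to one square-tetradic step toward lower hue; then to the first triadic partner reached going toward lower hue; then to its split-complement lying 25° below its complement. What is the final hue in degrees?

complement +180°: 60 + 180 = 240°
square ↓ −90°: 240 − 90 = 150°
triadic ↓ −120°: 150 − 120 = 30°
split-comp 25° ↓ +155°: 30 + 155 = 185°

185°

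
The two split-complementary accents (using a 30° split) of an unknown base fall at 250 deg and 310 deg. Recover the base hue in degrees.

The accents sit 30° either side of the complement, so the complement is their short-arc midpoint on the wheel.
Short-arc midpoint of 250° and 310°: 280°.
Base is 180° from the complement: 280 − 180 = 100°

100°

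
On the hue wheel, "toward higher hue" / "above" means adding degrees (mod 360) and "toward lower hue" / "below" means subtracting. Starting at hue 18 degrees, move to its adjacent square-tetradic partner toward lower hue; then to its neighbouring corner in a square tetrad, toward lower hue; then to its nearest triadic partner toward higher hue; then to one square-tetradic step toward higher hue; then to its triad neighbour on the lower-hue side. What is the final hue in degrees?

−90° (square ↓): 18 − 90 = -72 → -72 + 360 = 288°
−90° (square ↓): 288 − 90 = 198°
+120° (triadic ↑): 198 + 120 = 318°
+90° (square ↑): 318 + 90 = 408 → 408 − 360 = 48°
−120° (triadic ↓): 48 − 120 = -72 → -72 + 360 = 288°

288°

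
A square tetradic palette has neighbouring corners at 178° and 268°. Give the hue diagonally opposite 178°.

358°

A square tetradic scheme places four hues 90° apart; opposite corners are 180° apart.
178 + 180 = 358°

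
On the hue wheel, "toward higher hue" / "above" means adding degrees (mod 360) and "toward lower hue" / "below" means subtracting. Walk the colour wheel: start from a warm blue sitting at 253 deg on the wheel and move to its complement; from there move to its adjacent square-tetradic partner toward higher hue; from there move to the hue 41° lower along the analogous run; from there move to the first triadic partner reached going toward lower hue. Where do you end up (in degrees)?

2°

complement +180°: 253 + 180 = 433 → 433 − 360 = 73°
square ↑ +90°: 73 + 90 = 163°
analog 41° ↓ −41°: 163 − 41 = 122°
triadic ↓ −120°: 122 − 120 = 2°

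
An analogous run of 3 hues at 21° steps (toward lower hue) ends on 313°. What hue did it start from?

355°

2 steps of 21° (toward lower hue) give a net shift of −42°.
Start = end − shift: 313 + 42 = 355°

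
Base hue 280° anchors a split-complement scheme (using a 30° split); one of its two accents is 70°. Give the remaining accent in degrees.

Split-complementary hues sit 30° either side of the complement.
Complement of the base 280°: 280 + 180 = 460 → 460 − 360 = 100°
The given accent 70° is 30° one side of 100°; the other accent sits 30° the other side: 100 + 30 = 130°

130°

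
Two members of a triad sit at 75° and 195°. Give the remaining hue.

315°

A triad spaces three hues 120° apart.
The full set is {75°, 195°, 315°}.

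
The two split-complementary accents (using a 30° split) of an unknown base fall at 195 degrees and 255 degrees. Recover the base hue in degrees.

The accents sit 30° either side of the complement, so the complement is their short-arc midpoint on the wheel.
Short-arc midpoint of 195° and 255°: 225°.
Base is 180° from the complement: 225 − 180 = 45°

45°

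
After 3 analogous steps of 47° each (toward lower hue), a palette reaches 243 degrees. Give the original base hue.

24°

3 steps of 47° (toward lower hue) give a net shift of −141°.
Start = end − shift: 243 + 141 = 384 → 384 − 360 = 24°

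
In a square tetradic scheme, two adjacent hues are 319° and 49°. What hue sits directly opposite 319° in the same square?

A square tetradic scheme places four hues 90° apart; opposite corners are 180° apart.
319 + 180 = 499 → 499 − 360 = 139°

139°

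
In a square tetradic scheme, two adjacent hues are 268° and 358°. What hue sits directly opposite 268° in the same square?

A square tetradic scheme places four hues 90° apart; opposite corners are 180° apart.
268 + 180 = 448 → 448 − 360 = 88°

88°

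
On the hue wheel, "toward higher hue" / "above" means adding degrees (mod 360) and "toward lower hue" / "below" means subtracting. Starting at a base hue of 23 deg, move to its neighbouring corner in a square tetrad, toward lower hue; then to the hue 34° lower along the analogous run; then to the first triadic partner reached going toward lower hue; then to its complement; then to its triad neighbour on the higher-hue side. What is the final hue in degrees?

79°

square ↓ −90°: 23 − 90 = -67 → -67 + 360 = 293°
analog 34° ↓ −34°: 293 − 34 = 259°
triadic ↓ −120°: 259 − 120 = 139°
complement +180°: 139 + 180 = 319°
triadic ↑ +120°: 319 + 120 = 439 → 439 − 360 = 79°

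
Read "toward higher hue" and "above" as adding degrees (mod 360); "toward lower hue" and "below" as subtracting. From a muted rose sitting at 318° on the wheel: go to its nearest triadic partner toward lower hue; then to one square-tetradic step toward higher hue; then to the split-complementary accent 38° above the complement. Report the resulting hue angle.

−120° (triadic ↓): 318 − 120 = 198°
+90° (square ↑): 198 + 90 = 288°
+218° (split-comp 38° ↑): 288 + 218 = 506 → 506 − 360 = 146°

146°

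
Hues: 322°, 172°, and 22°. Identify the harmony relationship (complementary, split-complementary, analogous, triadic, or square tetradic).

Sort the hues: 22°, 172°, 322°.
Successive gaps around the wheel: 150°, 150°, 60°.
Two 150° gaps and one 60° gap — a base hue opposite a pair of accents 30° either side of its complement — is the split-complementary pattern.

split-complementary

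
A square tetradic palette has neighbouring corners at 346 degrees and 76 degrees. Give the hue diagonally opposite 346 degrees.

166°

A square tetradic scheme places four hues 90° apart; opposite corners are 180° apart.
346 + 180 = 526 → 526 − 360 = 166°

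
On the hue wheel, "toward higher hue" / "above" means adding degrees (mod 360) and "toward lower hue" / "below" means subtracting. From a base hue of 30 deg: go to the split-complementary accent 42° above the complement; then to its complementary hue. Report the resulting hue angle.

split-comp 42° ↑ +222°: 30 + 222 = 252°
complement +180°: 252 + 180 = 432 → 432 − 360 = 72°

72°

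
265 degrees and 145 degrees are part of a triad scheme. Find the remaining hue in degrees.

A triad places three hues 120° apart.
The full set through 145° is {25°, 145°, 265°}.
Given {145°, 265°}, the missing hue is 25°.

25°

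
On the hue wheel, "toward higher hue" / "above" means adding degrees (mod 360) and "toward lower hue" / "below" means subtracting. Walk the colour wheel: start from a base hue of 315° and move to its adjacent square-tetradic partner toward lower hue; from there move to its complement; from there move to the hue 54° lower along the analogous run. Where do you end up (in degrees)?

351°

square ↓ −90°: 315 − 90 = 225°
complement +180°: 225 + 180 = 405 → 405 − 360 = 45°
analog 54° ↓ −54°: 45 − 54 = -9 → -9 + 360 = 351°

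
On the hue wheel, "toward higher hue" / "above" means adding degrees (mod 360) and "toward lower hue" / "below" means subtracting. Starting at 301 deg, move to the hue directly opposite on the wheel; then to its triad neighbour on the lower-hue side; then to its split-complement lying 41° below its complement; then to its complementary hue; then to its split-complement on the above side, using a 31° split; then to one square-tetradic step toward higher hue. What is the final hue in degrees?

+180° (complement): 301 + 180 = 481 → 481 − 360 = 121°
−120° (triadic ↓): 121 − 120 = 1°
+139° (split-comp 41° ↓): 1 + 139 = 140°
+180° (complement): 140 + 180 = 320°
+211° (split-comp 31° ↑): 320 + 211 = 531 → 531 − 360 = 171°
+90° (square ↑): 171 + 90 = 261°

261°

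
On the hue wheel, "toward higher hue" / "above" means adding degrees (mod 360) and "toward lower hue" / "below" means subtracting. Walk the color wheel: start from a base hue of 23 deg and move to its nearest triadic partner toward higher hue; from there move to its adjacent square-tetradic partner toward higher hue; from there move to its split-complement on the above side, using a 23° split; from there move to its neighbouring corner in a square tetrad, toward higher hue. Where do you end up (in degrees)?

+120° (triadic ↑): 23 + 120 = 143°
+90° (square ↑): 143 + 90 = 233°
+203° (split-comp 23° ↑): 233 + 203 = 436 → 436 − 360 = 76°
+90° (square ↑): 76 + 90 = 166°

166°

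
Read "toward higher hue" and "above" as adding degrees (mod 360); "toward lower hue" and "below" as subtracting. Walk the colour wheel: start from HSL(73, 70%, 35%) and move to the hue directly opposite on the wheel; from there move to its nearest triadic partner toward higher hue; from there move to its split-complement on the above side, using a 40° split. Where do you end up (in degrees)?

73 + 180 = 253°   (complement)
253 + 120 = 373 → 373 − 360 = 13°   (triadic ↑)
13 + 220 = 233°   (split-comp 40° ↑)

233°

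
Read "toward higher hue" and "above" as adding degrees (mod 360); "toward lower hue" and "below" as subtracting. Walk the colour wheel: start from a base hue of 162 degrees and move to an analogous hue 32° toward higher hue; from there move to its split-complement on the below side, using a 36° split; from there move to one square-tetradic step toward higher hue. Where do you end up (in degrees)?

68°

162 + 32 = 194°   (analog 32° ↑)
194 + 144 = 338°   (split-comp 36° ↓)
338 + 90 = 428 → 428 − 360 = 68°   (square ↑)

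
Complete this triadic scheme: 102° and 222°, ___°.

A triad places three hues 120° apart.
The full set through 102° is {102°, 222°, 342°}.
Given {102°, 222°}, the missing hue is 342°.

342°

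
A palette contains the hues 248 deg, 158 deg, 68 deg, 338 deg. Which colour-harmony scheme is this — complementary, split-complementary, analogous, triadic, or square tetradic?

Sort the hues: 68°, 158°, 248°, 338°.
Successive gaps around the wheel: 90°, 90°, 90°, 90°.
Four hues every 90° form a square tetradic scheme.

square tetradic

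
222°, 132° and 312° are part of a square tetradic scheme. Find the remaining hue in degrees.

A square tetradic scheme places four hues every 90°.
The full set through 132° is {42°, 132°, 222°, 312°}.
Given {132°, 222°, 312°}, the missing hue is 42°.

42°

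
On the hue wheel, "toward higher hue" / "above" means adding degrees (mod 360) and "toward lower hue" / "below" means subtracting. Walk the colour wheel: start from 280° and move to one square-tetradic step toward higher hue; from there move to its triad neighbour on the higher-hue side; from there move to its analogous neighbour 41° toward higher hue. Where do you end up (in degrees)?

280 + 90 = 370 → 370 − 360 = 10°   (square ↑)
10 + 120 = 130°   (triadic ↑)
130 + 41 = 171°   (analog 41° ↑)

171°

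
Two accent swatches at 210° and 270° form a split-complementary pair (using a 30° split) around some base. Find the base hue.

The accents sit 30° either side of the complement, so the complement is their short-arc midpoint on the wheel.
Short-arc midpoint of 210° and 270°: 240°.
Base is 180° from the complement: 240 − 180 = 60°

60°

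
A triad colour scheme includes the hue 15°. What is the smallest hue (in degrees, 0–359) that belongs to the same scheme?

15°

A triad places three hues 120° apart.
The full set through 15° is {15°, 135°, 255°}.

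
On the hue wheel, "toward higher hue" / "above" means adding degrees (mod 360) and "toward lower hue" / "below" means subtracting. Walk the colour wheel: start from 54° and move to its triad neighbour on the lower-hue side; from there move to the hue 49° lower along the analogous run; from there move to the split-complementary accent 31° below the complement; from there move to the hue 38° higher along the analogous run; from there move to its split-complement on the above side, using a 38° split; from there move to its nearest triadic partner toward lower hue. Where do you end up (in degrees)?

54 − 120 = -66 → -66 + 360 = 294°   (triadic ↓)
294 − 49 = 245°   (analog 49° ↓)
245 + 149 = 394 → 394 − 360 = 34°   (split-comp 31° ↓)
34 + 38 = 72°   (analog 38° ↑)
72 + 218 = 290°   (split-comp 38° ↑)
290 − 120 = 170°   (triadic ↓)

170°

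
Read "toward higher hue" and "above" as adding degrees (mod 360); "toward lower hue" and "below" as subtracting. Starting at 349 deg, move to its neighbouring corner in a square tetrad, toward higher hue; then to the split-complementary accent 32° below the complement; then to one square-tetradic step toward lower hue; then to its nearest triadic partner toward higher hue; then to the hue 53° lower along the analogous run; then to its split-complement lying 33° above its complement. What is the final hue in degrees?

square ↑ +90°: 349 + 90 = 439 → 439 − 360 = 79°
split-comp 32° ↓ +148°: 79 + 148 = 227°
square ↓ −90°: 227 − 90 = 137°
triadic ↑ +120°: 137 + 120 = 257°
analog 53° ↓ −53°: 257 − 53 = 204°
split-comp 33° ↑ +213°: 204 + 213 = 417 → 417 − 360 = 57°

57°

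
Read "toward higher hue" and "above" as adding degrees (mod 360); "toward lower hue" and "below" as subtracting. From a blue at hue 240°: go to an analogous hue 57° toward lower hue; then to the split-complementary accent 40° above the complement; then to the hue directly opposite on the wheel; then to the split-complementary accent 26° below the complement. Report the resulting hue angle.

17°

−57° (analog 57° ↓): 240 − 57 = 183°
+220° (split-comp 40° ↑): 183 + 220 = 403 → 403 − 360 = 43°
+180° (complement): 43 + 180 = 223°
+154° (split-comp 26° ↓): 223 + 154 = 377 → 377 − 360 = 17°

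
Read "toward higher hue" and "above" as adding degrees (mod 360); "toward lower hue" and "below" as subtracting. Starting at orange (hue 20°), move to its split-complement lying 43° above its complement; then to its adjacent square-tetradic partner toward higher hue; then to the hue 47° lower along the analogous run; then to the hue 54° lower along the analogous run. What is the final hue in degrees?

split-comp 43° ↑ +223°: 20 + 223 = 243°
square ↑ +90°: 243 + 90 = 333°
analog 47° ↓ −47°: 333 − 47 = 286°
analog 54° ↓ −54°: 286 − 54 = 232°

232°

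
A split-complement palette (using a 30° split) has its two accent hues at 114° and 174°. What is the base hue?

The accents sit 30° either side of the complement, so the complement is their short-arc midpoint on the wheel.
Short-arc midpoint of 114° and 174°: 144°.
Base is 180° from the complement: 144 − 180 = -36 → -36 + 360 = 324°

324°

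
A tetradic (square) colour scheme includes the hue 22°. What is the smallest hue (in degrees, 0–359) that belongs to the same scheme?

22°

A square tetradic scheme places four hues every 90°.
The full set through 22° is {22°, 112°, 202°, 292°}.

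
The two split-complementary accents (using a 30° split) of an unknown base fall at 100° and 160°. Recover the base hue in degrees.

The accents sit 30° either side of the complement, so the complement is their short-arc midpoint on the wheel.
Short-arc midpoint of 100° and 160°: 130°.
Base is 180° from the complement: 130 − 180 = -50 → -50 + 360 = 310°

310°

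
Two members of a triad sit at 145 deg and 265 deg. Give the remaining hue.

25°

A triad spaces three hues 120° apart.
The full set is {25°, 145°, 265°}.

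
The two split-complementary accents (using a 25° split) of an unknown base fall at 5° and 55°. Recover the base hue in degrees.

The accents sit 25° either side of the complement, so the complement is their short-arc midpoint on the wheel.
Short-arc midpoint of 5° and 55°: 30°.
Base is 180° from the complement: 30 − 180 = -150 → -150 + 360 = 210°

210°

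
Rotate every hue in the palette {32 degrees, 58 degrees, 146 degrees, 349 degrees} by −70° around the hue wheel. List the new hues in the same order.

32 − 70 = -38 → -38 + 360 = 322°
58 − 70 = -12 → -12 + 360 = 348°
146 − 70 = 76°
349 − 70 = 279°

322°, 348°, 76°, 279°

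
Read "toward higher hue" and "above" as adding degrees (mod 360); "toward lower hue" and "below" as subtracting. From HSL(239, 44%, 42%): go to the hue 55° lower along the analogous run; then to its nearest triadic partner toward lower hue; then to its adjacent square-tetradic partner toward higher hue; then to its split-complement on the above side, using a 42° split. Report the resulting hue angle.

analog 55° ↓ −55°: 239 − 55 = 184°
triadic ↓ −120°: 184 − 120 = 64°
square ↑ +90°: 64 + 90 = 154°
split-comp 42° ↑ +222°: 154 + 222 = 376 → 376 − 360 = 16°

16°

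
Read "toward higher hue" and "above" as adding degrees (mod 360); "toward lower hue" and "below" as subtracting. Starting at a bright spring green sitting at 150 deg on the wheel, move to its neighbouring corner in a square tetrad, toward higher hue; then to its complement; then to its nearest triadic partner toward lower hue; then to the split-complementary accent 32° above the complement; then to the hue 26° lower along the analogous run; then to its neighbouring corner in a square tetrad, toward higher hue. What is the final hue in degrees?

216°

+90° (square ↑): 150 + 90 = 240°
+180° (complement): 240 + 180 = 420 → 420 − 360 = 60°
−120° (triadic ↓): 60 − 120 = -60 → -60 + 360 = 300°
+212° (split-comp 32° ↑): 300 + 212 = 512 → 512 − 360 = 152°
−26° (analog 26° ↓): 152 − 26 = 126°
+90° (square ↑): 126 + 90 = 216°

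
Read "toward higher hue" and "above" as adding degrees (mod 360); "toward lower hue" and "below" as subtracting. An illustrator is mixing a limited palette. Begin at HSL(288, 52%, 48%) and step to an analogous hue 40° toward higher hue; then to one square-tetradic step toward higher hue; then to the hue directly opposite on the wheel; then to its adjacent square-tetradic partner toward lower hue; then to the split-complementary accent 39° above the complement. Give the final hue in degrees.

analog 40° ↑ +40°: 288 + 40 = 328°
square ↑ +90°: 328 + 90 = 418 → 418 − 360 = 58°
complement +180°: 58 + 180 = 238°
square ↓ −90°: 238 − 90 = 148°
split-comp 39° ↑ +219°: 148 + 219 = 367 → 367 − 360 = 7°

7°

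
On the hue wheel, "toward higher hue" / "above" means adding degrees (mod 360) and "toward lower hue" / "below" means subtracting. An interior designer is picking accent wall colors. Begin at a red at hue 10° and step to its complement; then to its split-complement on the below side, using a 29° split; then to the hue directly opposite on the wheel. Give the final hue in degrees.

+180° (complement): 10 + 180 = 190°
+151° (split-comp 29° ↓): 190 + 151 = 341°
+180° (complement): 341 + 180 = 521 → 521 − 360 = 161°

161°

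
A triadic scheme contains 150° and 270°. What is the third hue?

30°

A triad spaces three hues 120° apart.
The full set is {30°, 150°, 270°}.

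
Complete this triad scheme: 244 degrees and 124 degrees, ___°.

A triad places three hues 120° apart.
The full set through 124° is {4°, 124°, 244°}.
Given {124°, 244°}, the missing hue is 4°.

4°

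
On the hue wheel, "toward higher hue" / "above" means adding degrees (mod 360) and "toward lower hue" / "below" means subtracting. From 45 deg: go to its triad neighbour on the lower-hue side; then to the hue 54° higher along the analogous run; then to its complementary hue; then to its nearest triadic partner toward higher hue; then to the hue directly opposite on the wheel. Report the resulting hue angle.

−120° (triadic ↓): 45 − 120 = -75 → -75 + 360 = 285°
+54° (analog 54° ↑): 285 + 54 = 339°
+180° (complement): 339 + 180 = 519 → 519 − 360 = 159°
+120° (triadic ↑): 159 + 120 = 279°
+180° (complement): 279 + 180 = 459 → 459 − 360 = 99°

99°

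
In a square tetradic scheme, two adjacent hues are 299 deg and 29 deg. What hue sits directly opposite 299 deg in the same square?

119°

A square tetradic scheme places four hues 90° apart; opposite corners are 180° apart.
299 + 180 = 479 → 479 − 360 = 119°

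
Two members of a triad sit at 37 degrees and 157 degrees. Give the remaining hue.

A triad spaces three hues 120° apart.
The full set is {37°, 157°, 277°}.

277°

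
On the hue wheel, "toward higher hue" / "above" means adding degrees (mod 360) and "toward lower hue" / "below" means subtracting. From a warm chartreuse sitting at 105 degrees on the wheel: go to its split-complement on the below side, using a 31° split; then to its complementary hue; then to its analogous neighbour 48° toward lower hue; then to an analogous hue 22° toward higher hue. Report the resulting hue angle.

split-comp 31° ↓ +149°: 105 + 149 = 254°
complement +180°: 254 + 180 = 434 → 434 − 360 = 74°
analog 48° ↓ −48°: 74 − 48 = 26°
analog 22° ↑ +22°: 26 + 22 = 48°

48°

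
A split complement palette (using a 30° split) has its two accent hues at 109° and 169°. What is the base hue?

319°

The accents sit 30° either side of the complement, so the complement is their short-arc midpoint on the wheel.
Short-arc midpoint of 109° and 169°: 139°.
Base is 180° from the complement: 139 − 180 = -41 → -41 + 360 = 319°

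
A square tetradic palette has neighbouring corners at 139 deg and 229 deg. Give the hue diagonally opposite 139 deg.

319°

A square tetradic scheme places four hues 90° apart; opposite corners are 180° apart.
139 + 180 = 319°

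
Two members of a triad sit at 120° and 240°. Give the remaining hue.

0°

A triad spaces three hues 120° apart.
The full set is {0°, 120°, 240°}.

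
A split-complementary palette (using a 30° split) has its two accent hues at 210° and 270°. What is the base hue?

60°

The accents sit 30° either side of the complement, so the complement is their short-arc midpoint on the wheel.
Short-arc midpoint of 210° and 270°: 240°.
Base is 180° from the complement: 240 − 180 = 60°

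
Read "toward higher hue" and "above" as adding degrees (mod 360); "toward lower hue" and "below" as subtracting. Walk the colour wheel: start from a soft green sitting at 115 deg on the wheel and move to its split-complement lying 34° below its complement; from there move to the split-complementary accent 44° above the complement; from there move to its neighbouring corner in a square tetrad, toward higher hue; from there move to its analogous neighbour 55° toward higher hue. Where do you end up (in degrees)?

270°

115 + 146 = 261°   (split-comp 34° ↓)
261 + 224 = 485 → 485 − 360 = 125°   (split-comp 44° ↑)
125 + 90 = 215°   (square ↑)
215 + 55 = 270°   (analog 55° ↑)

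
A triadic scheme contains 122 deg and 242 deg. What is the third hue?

2°

A triad spaces three hues 120° apart.
The full set is {2°, 122°, 242°}.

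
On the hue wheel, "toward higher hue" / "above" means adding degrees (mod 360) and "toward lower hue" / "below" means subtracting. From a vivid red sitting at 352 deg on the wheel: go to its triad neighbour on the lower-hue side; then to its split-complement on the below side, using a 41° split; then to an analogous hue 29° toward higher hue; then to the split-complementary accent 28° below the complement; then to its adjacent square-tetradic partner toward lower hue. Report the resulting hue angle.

102°

352 − 120 = 232°   (triadic ↓)
232 + 139 = 371 → 371 − 360 = 11°   (split-comp 41° ↓)
11 + 29 = 40°   (analog 29° ↑)
40 + 152 = 192°   (split-comp 28° ↓)
192 − 90 = 102°   (square ↓)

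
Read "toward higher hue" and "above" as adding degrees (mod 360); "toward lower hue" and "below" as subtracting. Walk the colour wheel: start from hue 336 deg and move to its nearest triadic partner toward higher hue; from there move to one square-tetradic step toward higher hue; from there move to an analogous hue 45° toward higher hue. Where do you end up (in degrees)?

336 + 120 = 456 → 456 − 360 = 96°   (triadic ↑)
96 + 90 = 186°   (square ↑)
186 + 45 = 231°   (analog 45° ↑)

231°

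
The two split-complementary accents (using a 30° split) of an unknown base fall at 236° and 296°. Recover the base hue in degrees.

The accents sit 30° either side of the complement, so the complement is their short-arc midpoint on the wheel.
Short-arc midpoint of 236° and 296°: 266°.
Base is 180° from the complement: 266 − 180 = 86°

86°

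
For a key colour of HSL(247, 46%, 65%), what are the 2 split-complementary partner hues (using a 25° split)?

Split-complementary hues sit 25° either side of the complement.
Complement of 247°: 247 + 180 = 427 → 427 − 360 = 67°
67 − 25 = 42°
67 + 25 = 92°

42° and 92°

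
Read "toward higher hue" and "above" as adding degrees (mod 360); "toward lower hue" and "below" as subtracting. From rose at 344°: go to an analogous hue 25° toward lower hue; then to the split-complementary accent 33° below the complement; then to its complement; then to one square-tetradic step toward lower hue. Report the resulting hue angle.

196°

344 − 25 = 319°   (analog 25° ↓)
319 + 147 = 466 → 466 − 360 = 106°   (split-comp 33° ↓)
106 + 180 = 286°   (complement)
286 − 90 = 196°   (square ↓)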